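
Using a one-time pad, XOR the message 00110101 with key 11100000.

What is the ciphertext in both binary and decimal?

Step 1: Write out the XOR operation bit by bit:
  Message: 00110101
  Key:     11100000
  XOR:     11010101
Step 2: Convert to decimal: 11010101 = 213.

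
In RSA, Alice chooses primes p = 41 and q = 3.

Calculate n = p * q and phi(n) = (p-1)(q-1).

Step 1: n = p * q = 41 * 3 = 123.
Step 2: phi(n) = (p-1)(q-1) = 40 * 2 = 80.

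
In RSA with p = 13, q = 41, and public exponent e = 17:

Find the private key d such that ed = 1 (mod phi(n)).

Step 1: n = 13 * 41 = 533.
Step 2: phi(n) = 12 * 40 = 480.
Step 3: Find d such that 17 * d = 1 (mod 480).
Step 4: d = 17^(-1) mod 480 = 113.
Verification: 17 * 113 = 1921 = 4 * 480 + 1.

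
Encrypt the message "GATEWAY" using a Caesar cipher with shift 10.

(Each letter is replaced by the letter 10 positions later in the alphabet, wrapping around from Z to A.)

Step 1: For each letter, shift forward by 10 positions (mod 26).
  G (position 6) -> position (6+10) mod 26 = 16 -> Q
  A (position 0) -> position (0+10) mod 26 = 10 -> K
  T (position 19) -> position (19+10) mod 26 = 3 -> D
  E (position 4) -> position (4+10) mod 26 = 14 -> O
  W (position 22) -> position (22+10) mod 26 = 6 -> G
  A (position 0) -> position (0+10) mod 26 = 10 -> K
  Y (position 24) -> position (24+10) mod 26 = 8 -> I
Result: QKDOGKI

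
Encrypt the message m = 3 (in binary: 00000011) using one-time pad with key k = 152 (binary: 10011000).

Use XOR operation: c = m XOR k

Step 1: Write out the XOR operation bit by bit:
  Message: 00000011
  Key:     10011000
  XOR:     10011011
Step 2: Convert to decimal: 10011011 = 155.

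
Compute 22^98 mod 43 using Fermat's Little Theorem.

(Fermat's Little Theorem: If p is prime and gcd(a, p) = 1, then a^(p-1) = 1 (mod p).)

Step 1: Since 43 is prime, by Fermat's Little Theorem: 22^42 = 1 (mod 43).
Step 2: Reduce exponent: 98 mod 42 = 14.
Step 3: So 22^98 = 22^14 (mod 43).
Step 4: 22^14 mod 43 = 1.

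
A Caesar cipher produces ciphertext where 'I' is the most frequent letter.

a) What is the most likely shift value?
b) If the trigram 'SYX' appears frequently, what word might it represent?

Step 1: In English, 'E' is the most frequent letter (12.7%).
Step 2: The most frequent ciphertext letter is 'I' (position 8).
Step 3: Shift = (8 - 4) mod 26 = 4.
Step 4: Decrypt 'SYX' by shifting back 4:
  S -> O
  Y -> U
  X -> T
Step 5: 'SYX' decrypts to 'OUT'.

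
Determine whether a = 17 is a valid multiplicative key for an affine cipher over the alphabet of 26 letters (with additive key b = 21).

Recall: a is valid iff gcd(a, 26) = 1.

Step 1: Compute gcd(17, 26).
Step 2: gcd(17, 26) = 1.
Since gcd = 1, 17 is coprime with 26, so it is a valid key.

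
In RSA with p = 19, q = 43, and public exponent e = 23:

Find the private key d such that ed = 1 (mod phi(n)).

Step 1: n = 19 * 43 = 817.
Step 2: phi(n) = 18 * 42 = 756.
Step 3: Find d such that 23 * d = 1 (mod 756).
Step 4: d = 23^(-1) mod 756 = 263.
Verification: 23 * 263 = 6049 = 8 * 756 + 1.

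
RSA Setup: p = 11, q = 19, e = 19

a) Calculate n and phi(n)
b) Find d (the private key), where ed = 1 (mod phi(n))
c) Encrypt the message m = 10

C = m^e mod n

Step 1: n = 11 * 19 = 209.
Step 2: phi(n) = (11-1)(19-1) = 10 * 18 = 180.
Step 3: Find d = 19^(-1) mod 180 = 19.
  Verify: 19 * 19 = 361 = 1 (mod 180).
Step 4: C = 10^19 mod 209 = 10.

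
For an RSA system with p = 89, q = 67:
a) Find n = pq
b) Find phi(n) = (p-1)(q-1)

Step 1: n = p * q = 89 * 67 = 5963.
Step 2: phi(n) = (p-1)(q-1) = 88 * 66 = 5808.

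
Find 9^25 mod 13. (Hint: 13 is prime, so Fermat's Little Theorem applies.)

Step 1: Since 13 is prime, by Fermat's Little Theorem: 9^12 = 1 (mod 13).
Step 2: Reduce exponent: 25 mod 12 = 1.
Step 3: So 9^25 = 9^1 (mod 13).
Step 4: 9^1 mod 13 = 9.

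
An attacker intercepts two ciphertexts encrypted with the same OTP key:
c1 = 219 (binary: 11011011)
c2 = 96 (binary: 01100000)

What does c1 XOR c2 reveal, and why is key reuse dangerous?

Step 1: c1 XOR c2 = (m1 XOR k) XOR (m2 XOR k).
Step 2: By XOR associativity/commutativity: = m1 XOR m2 XOR k XOR k = m1 XOR m2.
Step 3: 11011011 XOR 01100000 = 10111011 = 187.
Step 4: The key cancels out! An attacker learns m1 XOR m2 = 187, revealing the relationship between plaintexts.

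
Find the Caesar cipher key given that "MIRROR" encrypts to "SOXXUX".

Step 1: Compare first letters: M (position 12) -> S (position 18).
Step 2: Shift = (18 - 12) mod 26 = 6.
The shift value is 6.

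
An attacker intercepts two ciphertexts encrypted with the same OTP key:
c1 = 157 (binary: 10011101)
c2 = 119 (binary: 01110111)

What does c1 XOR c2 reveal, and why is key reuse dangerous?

Step 1: c1 XOR c2 = (m1 XOR k) XOR (m2 XOR k).
Step 2: By XOR associativity/commutativity: = m1 XOR m2 XOR k XOR k = m1 XOR m2.
Step 3: 10011101 XOR 01110111 = 11101010 = 234.
Step 4: The key cancels out! An attacker learns m1 XOR m2 = 234, revealing the relationship between plaintexts.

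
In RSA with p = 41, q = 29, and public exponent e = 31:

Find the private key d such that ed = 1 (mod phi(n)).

Step 1: n = 41 * 29 = 1189.
Step 2: phi(n) = 40 * 28 = 1120.
Step 3: Find d such that 31 * d = 1 (mod 1120).
Step 4: d = 31^(-1) mod 1120 = 831.
Verification: 31 * 831 = 25761 = 23 * 1120 + 1.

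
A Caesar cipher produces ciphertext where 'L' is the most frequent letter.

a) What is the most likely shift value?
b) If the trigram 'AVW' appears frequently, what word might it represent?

Step 1: In English, 'E' is the most frequent letter (12.7%).
Step 2: The most frequent ciphertext letter is 'L' (position 11).
Step 3: Shift = (11 - 4) mod 26 = 7.
Step 4: Decrypt 'AVW' by shifting back 7:
  A -> T
  V -> O
  W -> P
Step 5: 'AVW' decrypts to 'TOP'.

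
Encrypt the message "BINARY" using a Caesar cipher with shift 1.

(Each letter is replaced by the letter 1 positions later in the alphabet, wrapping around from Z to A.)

Step 1: For each letter, shift forward by 1 positions (mod 26).
  B (position 1) -> position (1+1) mod 26 = 2 -> C
  I (position 8) -> position (8+1) mod 26 = 9 -> J
  N (position 13) -> position (13+1) mod 26 = 14 -> O
  A (position 0) -> position (0+1) mod 26 = 1 -> B
  R (position 17) -> position (17+1) mod 26 = 18 -> S
  Y (position 24) -> position (24+1) mod 26 = 25 -> Z
Result: CJOBSZ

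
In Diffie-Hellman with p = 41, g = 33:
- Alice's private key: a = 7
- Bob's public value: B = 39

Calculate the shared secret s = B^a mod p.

Step 1: s = B^a mod p = 39^7 mod 41.
  39^1 mod 41 = 39
  39^2 mod 41 = (39 * 39) mod 41 = 4
  39^3 mod 41 = (4 * 39) mod 41 = 33
  39^4 mod 41 = (33 * 39) mod 41 = 16
  39^5 mod 41 = (16 * 39) mod 41 = 9
  39^6 mod 41 = (9 * 39) mod 41 = 23
  39^7 mod 41 = (23 * 39) mod 41 = 36
Result: shared secret = 36.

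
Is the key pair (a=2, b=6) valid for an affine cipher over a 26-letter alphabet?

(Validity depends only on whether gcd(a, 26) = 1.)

Step 1: Compute gcd(2, 26).
Step 2: gcd(2, 26) = 2.
Since gcd = 2 != 1, 2 shares a common factor with 26, so it cannot be used.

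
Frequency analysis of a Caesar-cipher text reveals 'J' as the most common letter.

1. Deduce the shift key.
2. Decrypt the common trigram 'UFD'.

Step 1: In English, 'E' is the most frequent letter (12.7%).
Step 2: The most frequent ciphertext letter is 'J' (position 9).
Step 3: Shift = (9 - 4) mod 26 = 5.
Step 4: Decrypt 'UFD' by shifting back 5:
  U -> P
  F -> A
  D -> Y
Step 5: 'UFD' decrypts to 'PAY'.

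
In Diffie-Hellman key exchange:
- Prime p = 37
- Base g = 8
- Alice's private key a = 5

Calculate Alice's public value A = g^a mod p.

Step 1: A = g^a mod p = 8^5 mod 37.
  8^1 mod 37 = 8
  8^2 mod 37 = (8 * 8) mod 37 = 27
  8^3 mod 37 = (27 * 8) mod 37 = 31
  8^4 mod 37 = (31 * 8) mod 37 = 26
  8^5 mod 37 = (26 * 8) mod 37 = 23
Result: A = 23.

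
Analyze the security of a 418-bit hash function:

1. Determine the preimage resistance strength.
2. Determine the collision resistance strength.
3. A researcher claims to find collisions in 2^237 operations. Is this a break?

Step 1: Preimage resistance requires brute-force of 2^418 operations.
Step 2: Collision resistance (birthday bound) = 2^(418/2) = 2^209.
Step 3: The claimed attack costs 2^237 operations.
Step 4: Since 2^237 >= 2^209, the claimed attack is no faster than the generic birthday attack, so this does not break collision resistance.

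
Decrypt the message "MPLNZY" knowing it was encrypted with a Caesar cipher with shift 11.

Step 1: Reverse the shift by subtracting 11 from each letter position.
  M (position 12) -> position (12-11) mod 26 = 1 -> B
  P (position 15) -> position (15-11) mod 26 = 4 -> E
  L (position 11) -> position (11-11) mod 26 = 0 -> A
  N (position 13) -> position (13-11) mod 26 = 2 -> C
  Z (position 25) -> position (25-11) mod 26 = 14 -> O
  Y (position 24) -> position (24-11) mod 26 = 13 -> N
Decrypted message: BEACON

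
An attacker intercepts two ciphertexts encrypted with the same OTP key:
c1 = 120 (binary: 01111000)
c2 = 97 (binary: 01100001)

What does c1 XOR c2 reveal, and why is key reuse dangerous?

Step 1: c1 XOR c2 = (m1 XOR k) XOR (m2 XOR k).
Step 2: By XOR associativity/commutativity: = m1 XOR m2 XOR k XOR k = m1 XOR m2.
Step 3: 01111000 XOR 01100001 = 00011001 = 25.
Step 4: The key cancels out! An attacker learns m1 XOR m2 = 25, revealing the relationship between plaintexts.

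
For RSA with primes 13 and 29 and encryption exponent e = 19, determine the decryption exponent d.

Step 1: n = 13 * 29 = 377.
Step 2: phi(n) = 12 * 28 = 336.
Step 3: Find d such that 19 * d = 1 (mod 336).
Step 4: d = 19^(-1) mod 336 = 283.
Verification: 19 * 283 = 5377 = 16 * 336 + 1.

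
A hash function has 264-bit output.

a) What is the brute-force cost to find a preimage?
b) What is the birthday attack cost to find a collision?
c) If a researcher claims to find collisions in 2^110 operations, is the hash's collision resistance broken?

Step 1: Preimage resistance requires brute-force of 2^264 operations.
Step 2: Collision resistance (birthday bound) = 2^(264/2) = 2^132.
Step 3: The claimed attack costs 2^110 operations.
Step 4: Since 2^110 < 2^132, the claimed attack beats the generic birthday bound, so collision resistance is broken.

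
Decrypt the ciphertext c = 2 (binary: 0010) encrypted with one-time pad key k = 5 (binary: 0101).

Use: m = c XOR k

Step 1: XOR ciphertext with key:
  Ciphertext: 0010
  Key:        0101
  XOR:        0111
Step 2: Plaintext = 0111 = 7 in decimal.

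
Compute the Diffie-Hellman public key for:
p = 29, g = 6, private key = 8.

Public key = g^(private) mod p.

Step 1: A = g^a mod p = 6^8 mod 29.
  6^1 mod 29 = 6
  6^2 mod 29 = (6 * 6) mod 29 = 7
  6^3 mod 29 = (7 * 6) mod 29 = 13
  6^4 mod 29 = (13 * 6) mod 29 = 20
  6^5 mod 29 = (20 * 6) mod 29 = 4
  6^6 mod 29 = (4 * 6) mod 29 = 24
  6^7 mod 29 = (24 * 6) mod 29 = 28
  6^8 mod 29 = (28 * 6) mod 29 = 23
Result: A = 23.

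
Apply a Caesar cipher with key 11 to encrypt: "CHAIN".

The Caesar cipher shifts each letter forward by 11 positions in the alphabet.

Step 1: For each letter, shift forward by 11 positions (mod 26).
  C (position 2) -> position (2+11) mod 26 = 13 -> N
  H (position 7) -> position (7+11) mod 26 = 18 -> S
  A (position 0) -> position (0+11) mod 26 = 11 -> L
  I (position 8) -> position (8+11) mod 26 = 19 -> T
  N (position 13) -> position (13+11) mod 26 = 24 -> Y
Result: NSLTY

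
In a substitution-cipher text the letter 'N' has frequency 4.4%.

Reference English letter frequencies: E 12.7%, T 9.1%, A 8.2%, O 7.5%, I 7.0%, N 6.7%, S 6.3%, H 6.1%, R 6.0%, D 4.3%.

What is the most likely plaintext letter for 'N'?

Step 1: The observed frequency is 4.4%.
Step 2: Compare with English frequencies:
  E: 12.7% (difference: 8.3%)
  T: 9.1% (difference: 4.7%)
  A: 8.2% (difference: 3.8%)
  O: 7.5% (difference: 3.1%)
  I: 7.0% (difference: 2.6%)
  N: 6.7% (difference: 2.3%)
  S: 6.3% (difference: 1.9%)
  H: 6.1% (difference: 1.7%)
  R: 6.0% (difference: 1.6%)
  D: 4.3% (difference: 0.1%) <-- closest
Step 3: 'N' most likely represents 'D' (frequency 4.3%).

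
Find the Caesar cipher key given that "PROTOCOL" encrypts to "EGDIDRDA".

Step 1: Compare first letters: P (position 15) -> E (position 4).
Step 2: Shift = (4 - 15) mod 26 = 15.
The shift value is 15.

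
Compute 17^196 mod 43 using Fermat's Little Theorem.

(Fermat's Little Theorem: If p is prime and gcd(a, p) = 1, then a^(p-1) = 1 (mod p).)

Step 1: Since 43 is prime, by Fermat's Little Theorem: 17^42 = 1 (mod 43).
Step 2: Reduce exponent: 196 mod 42 = 28.
Step 3: So 17^196 = 17^28 (mod 43).
Step 4: 17^28 mod 43 = 36.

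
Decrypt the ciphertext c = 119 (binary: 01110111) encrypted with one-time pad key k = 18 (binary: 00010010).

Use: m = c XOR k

Step 1: XOR ciphertext with key:
  Ciphertext: 01110111
  Key:        00010010
  XOR:        01100101
Step 2: Plaintext = 01100101 = 101 in decimal.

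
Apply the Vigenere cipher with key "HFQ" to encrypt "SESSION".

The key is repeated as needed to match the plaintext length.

Step 1: Repeat key to match plaintext length:
  Plaintext: SESSION
  Key:       HFQHFQH
Step 2: Encrypt each letter:
  S(18) + H(7) = (18+7) mod 26 = 25 = Z
  E(4) + F(5) = (4+5) mod 26 = 9 = J
  S(18) + Q(16) = (18+16) mod 26 = 8 = I
  S(18) + H(7) = (18+7) mod 26 = 25 = Z
  I(8) + F(5) = (8+5) mod 26 = 13 = N
  O(14) + Q(16) = (14+16) mod 26 = 4 = E
  N(13) + H(7) = (13+7) mod 26 = 20 = U
Ciphertext: ZJIZNEU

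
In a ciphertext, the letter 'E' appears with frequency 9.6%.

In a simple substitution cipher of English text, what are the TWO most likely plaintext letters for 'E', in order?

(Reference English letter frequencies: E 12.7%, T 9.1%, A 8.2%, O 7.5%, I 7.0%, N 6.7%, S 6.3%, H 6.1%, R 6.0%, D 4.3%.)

Step 1: Observed frequency of 'E' is 9.6%.
Step 2: Compute distances to each reference frequency and sort:
  T (9.1%): difference = 0.5% <-- BEST
  A (8.2%): difference = 1.4% <-- RUNNER-UP
  O (7.5%): difference = 2.1%
  I (7.0%): difference = 2.6%
  N (6.7%): difference = 2.9%
Step 3: Most likely is 'T' (9.1%, diff 0.5%); second most likely is 'A' (8.2%, diff 1.4%).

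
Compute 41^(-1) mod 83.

Step 1: We need x such that 41 * x = 1 (mod 83).
Step 2: Using the extended Euclidean algorithm or trial:
  41 * 81 = 3321 = 40 * 83 + 1.
Step 3: Since 3321 mod 83 = 1, the inverse is x = 81.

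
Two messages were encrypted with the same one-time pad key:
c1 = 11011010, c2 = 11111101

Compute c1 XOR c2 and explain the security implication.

Step 1: c1 XOR c2 = (m1 XOR k) XOR (m2 XOR k).
Step 2: By XOR associativity/commutativity: = m1 XOR m2 XOR k XOR k = m1 XOR m2.
Step 3: 11011010 XOR 11111101 = 00100111 = 39.
Step 4: The key cancels out! An attacker learns m1 XOR m2 = 39, revealing the relationship between plaintexts.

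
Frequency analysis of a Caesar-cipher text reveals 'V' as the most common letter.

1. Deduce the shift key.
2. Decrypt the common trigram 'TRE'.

Step 1: In English, 'E' is the most frequent letter (12.7%).
Step 2: The most frequent ciphertext letter is 'V' (position 21).
Step 3: Shift = (21 - 4) mod 26 = 17.
Step 4: Decrypt 'TRE' by shifting back 17:
  T -> C
  R -> A
  E -> N
Step 5: 'TRE' decrypts to 'CAN'.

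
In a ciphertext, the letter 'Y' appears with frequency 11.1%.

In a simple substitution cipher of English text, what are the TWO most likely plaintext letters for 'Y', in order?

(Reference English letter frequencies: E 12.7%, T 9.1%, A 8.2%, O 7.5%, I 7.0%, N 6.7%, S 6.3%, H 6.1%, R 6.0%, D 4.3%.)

Step 1: Observed frequency of 'Y' is 11.1%.
Step 2: Compute distances to each reference frequency and sort:
  E (12.7%): difference = 1.6% <-- BEST
  T (9.1%): difference = 2.0% <-- RUNNER-UP
  A (8.2%): difference = 2.9%
  O (7.5%): difference = 3.6%
  I (7.0%): difference = 4.1%
Step 3: Most likely is 'E' (12.7%, diff 1.6%); second most likely is 'T' (9.1%, diff 2.0%).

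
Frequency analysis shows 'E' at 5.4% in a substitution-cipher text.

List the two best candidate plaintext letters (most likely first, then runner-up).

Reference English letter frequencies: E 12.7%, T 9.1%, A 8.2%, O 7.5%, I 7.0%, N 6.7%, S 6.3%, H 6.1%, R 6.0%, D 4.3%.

Step 1: Observed frequency of 'E' is 5.4%.
Step 2: Compute distances to each reference frequency and sort:
  R (6.0%): difference = 0.6% <-- BEST
  H (6.1%): difference = 0.7% <-- RUNNER-UP
  S (6.3%): difference = 0.9%
  D (4.3%): difference = 1.1%
  N (6.7%): difference = 1.3%
Step 3: Most likely is 'R' (6.0%, diff 0.6%); second most likely is 'H' (6.1%, diff 0.7%).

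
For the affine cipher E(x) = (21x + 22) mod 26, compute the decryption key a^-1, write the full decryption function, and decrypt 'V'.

Step 1: Find a^-1, the modular inverse of 21 mod 26.
Step 2: We need 21 * a^-1 = 1 (mod 26).
Step 3: 21 * 5 = 105 = 4 * 26 + 1, so a^-1 = 5.
Step 4: D(y) = 5(y - 22) mod 26.
Step 5: Apply to 'V' (y = 21): D(21) = 5 * (21 - 22) mod 26 = 5 * -1 mod 26 = 21 -> 'V'.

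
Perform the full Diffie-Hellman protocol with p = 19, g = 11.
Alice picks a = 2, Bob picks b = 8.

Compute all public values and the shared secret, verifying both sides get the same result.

Step 1: A = g^a mod p = 11^2 mod 19 = 7.
Step 2: B = g^b mod p = 11^8 mod 19 = 7.
Step 3: Alice computes s = B^a mod p = 7^2 mod 19 = 11.
Step 4: Bob computes s = A^b mod p = 7^8 mod 19 = 11.
Both sides agree: shared secret = 11.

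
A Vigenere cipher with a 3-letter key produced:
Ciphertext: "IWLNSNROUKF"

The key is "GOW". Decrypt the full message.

Step 1: Key 'GOW' has length 3. Extended key: GOWGOWGOWGO
Step 2: Decrypt each position:
  I(8) - G(6) = 2 = C
  W(22) - O(14) = 8 = I
  L(11) - W(22) = 15 = P
  N(13) - G(6) = 7 = H
  S(18) - O(14) = 4 = E
  N(13) - W(22) = 17 = R
  R(17) - G(6) = 11 = L
  O(14) - O(14) = 0 = A
  U(20) - W(22) = 24 = Y
  K(10) - G(6) = 4 = E
  F(5) - O(14) = 17 = R
Plaintext: CIPHERLAYER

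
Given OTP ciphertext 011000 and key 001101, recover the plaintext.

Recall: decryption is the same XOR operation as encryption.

Step 1: XOR ciphertext with key:
  Ciphertext: 011000
  Key:        001101
  XOR:        010101
Step 2: Plaintext = 010101 = 21 in decimal.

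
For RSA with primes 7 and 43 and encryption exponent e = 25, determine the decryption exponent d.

Step 1: n = 7 * 43 = 301.
Step 2: phi(n) = 6 * 42 = 252.
Step 3: Find d such that 25 * d = 1 (mod 252).
Step 4: d = 25^(-1) mod 252 = 121.
Verification: 25 * 121 = 3025 = 12 * 252 + 1.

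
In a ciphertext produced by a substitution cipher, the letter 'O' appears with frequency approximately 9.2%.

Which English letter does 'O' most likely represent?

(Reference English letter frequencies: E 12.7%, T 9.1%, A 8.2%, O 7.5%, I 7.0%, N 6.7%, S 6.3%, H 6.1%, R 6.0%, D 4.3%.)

Step 1: The observed frequency is 9.2%.
Step 2: Compare with English frequencies:
  E: 12.7% (difference: 3.5%)
  T: 9.1% (difference: 0.1%) <-- closest
  A: 8.2% (difference: 1.0%)
  O: 7.5% (difference: 1.7%)
  I: 7.0% (difference: 2.2%)
  N: 6.7% (difference: 2.5%)
  S: 6.3% (difference: 2.9%)
  H: 6.1% (difference: 3.1%)
  R: 6.0% (difference: 3.2%)
  D: 4.3% (difference: 4.9%)
Step 3: 'O' most likely represents 'T' (frequency 9.1%).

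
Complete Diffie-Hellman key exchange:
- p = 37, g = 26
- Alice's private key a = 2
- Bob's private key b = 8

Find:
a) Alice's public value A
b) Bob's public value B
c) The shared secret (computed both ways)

Step 1: A = g^a mod p = 26^2 mod 37 = 10.
Step 2: B = g^b mod p = 26^8 mod 37 = 10.
Step 3: Alice computes s = B^a mod p = 10^2 mod 37 = 26.
Step 4: Bob computes s = A^b mod p = 10^8 mod 37 = 26.
Both sides agree: shared secret = 26.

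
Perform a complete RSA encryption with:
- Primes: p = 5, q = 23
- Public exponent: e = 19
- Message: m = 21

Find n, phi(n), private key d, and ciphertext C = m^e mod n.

Step 1: n = 5 * 23 = 115.
Step 2: phi(n) = (5-1)(23-1) = 4 * 22 = 88.
Step 3: Find d = 19^(-1) mod 88 = 51.
  Verify: 19 * 51 = 969 = 1 (mod 88).
Step 4: C = 21^19 mod 115 = 66.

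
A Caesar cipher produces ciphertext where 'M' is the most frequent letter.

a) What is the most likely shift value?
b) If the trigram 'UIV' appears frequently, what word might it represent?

Step 1: In English, 'E' is the most frequent letter (12.7%).
Step 2: The most frequent ciphertext letter is 'M' (position 12).
Step 3: Shift = (12 - 4) mod 26 = 8.
Step 4: Decrypt 'UIV' by shifting back 8:
  U -> M
  I -> A
  V -> N
Step 5: 'UIV' decrypts to 'MAN'.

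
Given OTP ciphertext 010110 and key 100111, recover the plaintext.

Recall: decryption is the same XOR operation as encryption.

Step 1: XOR ciphertext with key:
  Ciphertext: 010110
  Key:        100111
  XOR:        110001
Step 2: Plaintext = 110001 = 49 in decimal.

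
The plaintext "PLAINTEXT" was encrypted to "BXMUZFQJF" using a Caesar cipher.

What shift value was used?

Step 1: Compare first letters: P (position 15) -> B (position 1).
Step 2: Shift = (1 - 15) mod 26 = 12.
The shift value is 12.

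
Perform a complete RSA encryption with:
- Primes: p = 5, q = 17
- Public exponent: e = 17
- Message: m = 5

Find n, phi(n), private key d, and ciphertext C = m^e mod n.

Step 1: n = 5 * 17 = 85.
Step 2: phi(n) = (5-1)(17-1) = 4 * 16 = 64.
Step 3: Find d = 17^(-1) mod 64 = 49.
  Verify: 17 * 49 = 833 = 1 (mod 64).
Step 4: C = 5^17 mod 85 = 5.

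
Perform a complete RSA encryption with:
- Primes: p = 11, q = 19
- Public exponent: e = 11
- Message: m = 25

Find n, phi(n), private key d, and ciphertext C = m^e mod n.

Step 1: n = 11 * 19 = 209.
Step 2: phi(n) = (11-1)(19-1) = 10 * 18 = 180.
Step 3: Find d = 11^(-1) mod 180 = 131.
  Verify: 11 * 131 = 1441 = 1 (mod 180).
Step 4: C = 25^11 mod 209 = 36.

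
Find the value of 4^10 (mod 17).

Step 1: Compute 4^10 mod 17 step by step, reducing modulo 17 at each step.
  4^1 mod 17 = 4
  4^2 mod 17 = (4 * 4) mod 17 = 16
  4^3 mod 17 = (16 * 4) mod 17 = 13
  4^4 mod 17 = (13 * 4) mod 17 = 1
  4^5 mod 17 = (1 * 4) mod 17 = 4
  4^6 mod 17 = (4 * 4) mod 17 = 16
  4^7 mod 17 = (16 * 4) mod 17 = 13
  4^8 mod 17 = (13 * 4) mod 17 = 1
  4^9 mod 17 = (1 * 4) mod 17 = 4
  4^10 mod 17 = (4 * 4) mod 17 = 16
Step 2: Result = 16.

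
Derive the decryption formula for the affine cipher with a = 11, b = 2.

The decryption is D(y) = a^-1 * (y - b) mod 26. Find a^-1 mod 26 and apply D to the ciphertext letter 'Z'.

Step 1: Find a^-1, the modular inverse of 11 mod 26.
Step 2: We need 11 * a^-1 = 1 (mod 26).
Step 3: 11 * 19 = 209 = 8 * 26 + 1, so a^-1 = 19.
Step 4: D(y) = 19(y - 2) mod 26.
Step 5: Apply to 'Z' (y = 25): D(25) = 19 * (25 - 2) mod 26 = 19 * 23 mod 26 = 21 -> 'V'.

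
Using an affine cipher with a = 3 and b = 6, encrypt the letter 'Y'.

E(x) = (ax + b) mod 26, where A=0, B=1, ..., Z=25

Step 1: Convert 'Y' to number: x = 24.
Step 2: E(24) = (3 * 24 + 6) mod 26 = 78 mod 26 = 0.
Step 3: Convert 0 back to letter: A.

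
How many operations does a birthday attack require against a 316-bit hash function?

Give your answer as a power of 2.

Step 1: The birthday paradox gives collision probability ~50% after sqrt(2^n) = 2^(n/2) hashes.
Step 2: For 316-bit output: 2^(316/2) = 2^158.
Step 3: Approximately 2^158 hash computations needed.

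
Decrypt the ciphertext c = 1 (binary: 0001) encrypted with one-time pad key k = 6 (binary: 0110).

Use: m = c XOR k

Step 1: XOR ciphertext with key:
  Ciphertext: 0001
  Key:        0110
  XOR:        0111
Step 2: Plaintext = 0111 = 7 in decimal.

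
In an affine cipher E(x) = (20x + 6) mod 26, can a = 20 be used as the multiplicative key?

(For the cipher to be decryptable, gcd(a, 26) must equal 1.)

Step 1: Compute gcd(20, 26).
Step 2: gcd(20, 26) = 2.
Since gcd = 2 != 1, 20 shares a common factor with 26, so it cannot be used.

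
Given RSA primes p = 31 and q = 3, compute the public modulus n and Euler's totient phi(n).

Step 1: n = p * q = 31 * 3 = 93.
Step 2: phi(n) = (p-1)(q-1) = 30 * 2 = 60.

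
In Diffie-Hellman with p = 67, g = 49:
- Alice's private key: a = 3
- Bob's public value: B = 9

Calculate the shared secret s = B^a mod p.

Step 1: s = B^a mod p = 9^3 mod 67.
  9^1 mod 67 = 9
  9^2 mod 67 = (9 * 9) mod 67 = 14
  9^3 mod 67 = (14 * 9) mod 67 = 59
Result: shared secret = 59.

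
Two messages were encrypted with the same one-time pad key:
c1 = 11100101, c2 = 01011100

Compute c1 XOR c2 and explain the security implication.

Step 1: c1 XOR c2 = (m1 XOR k) XOR (m2 XOR k).
Step 2: By XOR associativity/commutativity: = m1 XOR m2 XOR k XOR k = m1 XOR m2.
Step 3: 11100101 XOR 01011100 = 10111001 = 185.
Step 4: The key cancels out! An attacker learns m1 XOR m2 = 185, revealing the relationship between plaintexts.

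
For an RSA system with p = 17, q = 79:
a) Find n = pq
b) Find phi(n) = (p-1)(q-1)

Step 1: n = p * q = 17 * 79 = 1343.
Step 2: phi(n) = (p-1)(q-1) = 16 * 78 = 1248.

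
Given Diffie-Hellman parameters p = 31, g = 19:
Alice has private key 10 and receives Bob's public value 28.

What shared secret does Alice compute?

Step 1: s = B^a mod p = 28^10 mod 31.
  28^1 mod 31 = 28
  28^2 mod 31 = (28 * 28) mod 31 = 9
  28^3 mod 31 = (9 * 28) mod 31 = 4
  28^4 mod 31 = (4 * 28) mod 31 = 19
  28^5 mod 31 = (19 * 28) mod 31 = 5
  28^6 mod 31 = (5 * 28) mod 31 = 16
  28^7 mod 31 = (16 * 28) mod 31 = 14
  28^8 mod 31 = (14 * 28) mod 31 = 20
  28^9 mod 31 = (20 * 28) mod 31 = 2
  28^10 mod 31 = (2 * 28) mod 31 = 25
Result: shared secret = 25.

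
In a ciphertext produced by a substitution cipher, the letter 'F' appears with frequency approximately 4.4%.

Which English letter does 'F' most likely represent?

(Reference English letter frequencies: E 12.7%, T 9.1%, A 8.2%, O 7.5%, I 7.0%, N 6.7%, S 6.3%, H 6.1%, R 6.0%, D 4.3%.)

Step 1: The observed frequency is 4.4%.
Step 2: Compare with English frequencies:
  E: 12.7% (difference: 8.3%)
  T: 9.1% (difference: 4.7%)
  A: 8.2% (difference: 3.8%)
  O: 7.5% (difference: 3.1%)
  I: 7.0% (difference: 2.6%)
  N: 6.7% (difference: 2.3%)
  S: 6.3% (difference: 1.9%)
  H: 6.1% (difference: 1.7%)
  R: 6.0% (difference: 1.6%)
  D: 4.3% (difference: 0.1%) <-- closest
Step 3: 'F' most likely represents 'D' (frequency 4.3%).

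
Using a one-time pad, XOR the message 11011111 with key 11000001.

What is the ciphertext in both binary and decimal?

Step 1: Write out the XOR operation bit by bit:
  Message: 11011111
  Key:     11000001
  XOR:     00011110
Step 2: Convert to decimal: 00011110 = 30.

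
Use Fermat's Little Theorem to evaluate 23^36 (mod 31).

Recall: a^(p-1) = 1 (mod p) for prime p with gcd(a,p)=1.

Step 1: Since 31 is prime, by Fermat's Little Theorem: 23^30 = 1 (mod 31).
Step 2: Reduce exponent: 36 mod 30 = 6.
Step 3: So 23^36 = 23^6 (mod 31).
Step 4: 23^6 mod 31 = 8.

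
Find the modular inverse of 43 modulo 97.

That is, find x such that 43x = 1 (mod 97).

Step 1: We need x such that 43 * x = 1 (mod 97).
Step 2: Using the extended Euclidean algorithm or trial:
  43 * 88 = 3784 = 39 * 97 + 1.
Step 3: Since 3784 mod 97 = 1, the inverse is x = 88.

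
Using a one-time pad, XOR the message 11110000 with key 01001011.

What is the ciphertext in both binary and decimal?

Step 1: Write out the XOR operation bit by bit:
  Message: 11110000
  Key:     01001011
  XOR:     10111011
Step 2: Convert to decimal: 10111011 = 187.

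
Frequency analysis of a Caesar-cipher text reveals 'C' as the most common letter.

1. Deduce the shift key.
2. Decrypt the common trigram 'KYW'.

Step 1: In English, 'E' is the most frequent letter (12.7%).
Step 2: The most frequent ciphertext letter is 'C' (position 2).
Step 3: Shift = (2 - 4) mod 26 = 24.
Step 4: Decrypt 'KYW' by shifting back 24:
  K -> M
  Y -> A
  W -> Y
Step 5: 'KYW' decrypts to 'MAY'.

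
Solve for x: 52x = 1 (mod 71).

Step 1: We need x such that 52 * x = 1 (mod 71).
Step 2: Using the extended Euclidean algorithm or trial:
  52 * 56 = 2912 = 41 * 71 + 1.
Step 3: Since 2912 mod 71 = 1, the inverse is x = 56.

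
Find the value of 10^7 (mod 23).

Step 1: Compute 10^7 mod 23 step by step, reducing modulo 23 at each step.
  10^1 mod 23 = 10
  10^2 mod 23 = (10 * 10) mod 23 = 8
  10^3 mod 23 = (8 * 10) mod 23 = 11
  10^4 mod 23 = (11 * 10) mod 23 = 18
  10^5 mod 23 = (18 * 10) mod 23 = 19
  10^6 mod 23 = (19 * 10) mod 23 = 6
  10^7 mod 23 = (6 * 10) mod 23 = 14
Step 2: Result = 14.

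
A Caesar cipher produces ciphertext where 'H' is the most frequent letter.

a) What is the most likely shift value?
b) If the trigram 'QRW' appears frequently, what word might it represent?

Step 1: In English, 'E' is the most frequent letter (12.7%).
Step 2: The most frequent ciphertext letter is 'H' (position 7).
Step 3: Shift = (7 - 4) mod 26 = 3.
Step 4: Decrypt 'QRW' by shifting back 3:
  Q -> N
  R -> O
  W -> T
Step 5: 'QRW' decrypts to 'NOT'.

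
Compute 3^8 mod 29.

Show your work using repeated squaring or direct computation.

Step 1: Compute 3^8 mod 29 step by step, reducing modulo 29 at each step.
  3^1 mod 29 = 3
  3^2 mod 29 = (3 * 3) mod 29 = 9
  3^3 mod 29 = (9 * 3) mod 29 = 27
  3^4 mod 29 = (27 * 3) mod 29 = 23
  3^5 mod 29 = (23 * 3) mod 29 = 11
  3^6 mod 29 = (11 * 3) mod 29 = 4
  3^7 mod 29 = (4 * 3) mod 29 = 12
  3^8 mod 29 = (12 * 3) mod 29 = 7
Step 2: Result = 7.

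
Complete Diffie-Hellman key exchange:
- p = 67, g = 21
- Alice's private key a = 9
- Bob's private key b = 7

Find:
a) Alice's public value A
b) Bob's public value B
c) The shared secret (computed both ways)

Step 1: A = g^a mod p = 21^9 mod 67 = 25.
Step 2: B = g^b mod p = 21^7 mod 67 = 35.
Step 3: Alice computes s = B^a mod p = 35^9 mod 67 = 9.
Step 4: Bob computes s = A^b mod p = 25^7 mod 67 = 9.
Both sides agree: shared secret = 9.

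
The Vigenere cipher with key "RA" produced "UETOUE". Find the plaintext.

Step 1: Extend key: RARARA
Step 2: Decrypt each letter (c - k) mod 26:
  U(20) - R(17) = (20-17) mod 26 = 3 = D
  E(4) - A(0) = (4-0) mod 26 = 4 = E
  T(19) - R(17) = (19-17) mod 26 = 2 = C
  O(14) - A(0) = (14-0) mod 26 = 14 = O
  U(20) - R(17) = (20-17) mod 26 = 3 = D
  E(4) - A(0) = (4-0) mod 26 = 4 = E
Plaintext: DECODE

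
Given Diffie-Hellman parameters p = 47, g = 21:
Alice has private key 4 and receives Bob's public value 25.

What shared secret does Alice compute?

Step 1: s = B^a mod p = 25^4 mod 47.
  25^1 mod 47 = 25
  25^2 mod 47 = (25 * 25) mod 47 = 14
  25^3 mod 47 = (14 * 25) mod 47 = 21
  25^4 mod 47 = (21 * 25) mod 47 = 8
Result: shared secret = 8.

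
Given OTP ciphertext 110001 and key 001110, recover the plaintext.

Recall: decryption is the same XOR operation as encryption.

Step 1: XOR ciphertext with key:
  Ciphertext: 110001
  Key:        001110
  XOR:        111111
Step 2: Plaintext = 111111 = 63 in decimal.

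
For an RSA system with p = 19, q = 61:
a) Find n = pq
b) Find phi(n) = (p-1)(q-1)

Step 1: n = p * q = 19 * 61 = 1159.
Step 2: phi(n) = (p-1)(q-1) = 18 * 60 = 1080.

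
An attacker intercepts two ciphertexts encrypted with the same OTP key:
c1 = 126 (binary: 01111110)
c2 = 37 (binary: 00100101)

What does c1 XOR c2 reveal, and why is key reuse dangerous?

Step 1: c1 XOR c2 = (m1 XOR k) XOR (m2 XOR k).
Step 2: By XOR associativity/commutativity: = m1 XOR m2 XOR k XOR k = m1 XOR m2.
Step 3: 01111110 XOR 00100101 = 01011011 = 91.
Step 4: The key cancels out! An attacker learns m1 XOR m2 = 91, revealing the relationship between plaintexts.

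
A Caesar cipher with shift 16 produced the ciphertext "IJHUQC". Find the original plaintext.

Step 1: Reverse the shift by subtracting 16 from each letter position.
  I (position 8) -> position (8-16) mod 26 = 18 -> S
  J (position 9) -> position (9-16) mod 26 = 19 -> T
  H (position 7) -> position (7-16) mod 26 = 17 -> R
  U (position 20) -> position (20-16) mod 26 = 4 -> E
  Q (position 16) -> position (16-16) mod 26 = 0 -> A
  C (position 2) -> position (2-16) mod 26 = 12 -> M
Decrypted message: STREAM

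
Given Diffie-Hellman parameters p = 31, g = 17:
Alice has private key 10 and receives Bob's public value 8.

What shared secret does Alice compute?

Step 1: s = B^a mod p = 8^10 mod 31.
  8^1 mod 31 = 8
  8^2 mod 31 = (8 * 8) mod 31 = 2
  8^3 mod 31 = (2 * 8) mod 31 = 16
  8^4 mod 31 = (16 * 8) mod 31 = 4
  8^5 mod 31 = (4 * 8) mod 31 = 1
  8^6 mod 31 = (1 * 8) mod 31 = 8
  8^7 mod 31 = (8 * 8) mod 31 = 2
  8^8 mod 31 = (2 * 8) mod 31 = 16
  8^9 mod 31 = (16 * 8) mod 31 = 4
  8^10 mod 31 = (4 * 8) mod 31 = 1
Result: shared secret = 1.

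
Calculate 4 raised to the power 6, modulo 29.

Step 1: Compute 4^6 mod 29 step by step, reducing modulo 29 at each step.
  4^1 mod 29 = 4
  4^2 mod 29 = (4 * 4) mod 29 = 16
  4^3 mod 29 = (16 * 4) mod 29 = 6
  4^4 mod 29 = (6 * 4) mod 29 = 24
  4^5 mod 29 = (24 * 4) mod 29 = 9
  4^6 mod 29 = (9 * 4) mod 29 = 7
Step 2: Result = 7.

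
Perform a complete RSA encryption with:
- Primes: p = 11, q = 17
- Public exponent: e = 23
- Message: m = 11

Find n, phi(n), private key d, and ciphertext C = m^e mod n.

Step 1: n = 11 * 17 = 187.
Step 2: phi(n) = (11-1)(17-1) = 10 * 16 = 160.
Step 3: Find d = 23^(-1) mod 160 = 7.
  Verify: 23 * 7 = 161 = 1 (mod 160).
Step 4: C = 11^23 mod 187 = 88.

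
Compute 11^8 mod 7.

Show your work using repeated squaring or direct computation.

Step 1: Compute 11^8 mod 7 step by step, reducing modulo 7 at each step.
  11^1 mod 7 = 4
  11^2 mod 7 = (4 * 11) mod 7 = 2
  11^3 mod 7 = (2 * 11) mod 7 = 1
  11^4 mod 7 = (1 * 11) mod 7 = 4
  11^5 mod 7 = (4 * 11) mod 7 = 2
  11^6 mod 7 = (2 * 11) mod 7 = 1
  11^7 mod 7 = (1 * 11) mod 7 = 4
  11^8 mod 7 = (4 * 11) mod 7 = 2
Step 2: Result = 2.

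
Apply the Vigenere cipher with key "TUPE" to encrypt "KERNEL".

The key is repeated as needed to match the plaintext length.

Step 1: Repeat key to match plaintext length:
  Plaintext: KERNEL
  Key:       TUPETU
Step 2: Encrypt each letter:
  K(10) + T(19) = (10+19) mod 26 = 3 = D
  E(4) + U(20) = (4+20) mod 26 = 24 = Y
  R(17) + P(15) = (17+15) mod 26 = 6 = G
  N(13) + E(4) = (13+4) mod 26 = 17 = R
  E(4) + T(19) = (4+19) mod 26 = 23 = X
  L(11) + U(20) = (11+20) mod 26 = 5 = F
Ciphertext: DYGRXF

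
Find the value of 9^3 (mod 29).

Step 1: Compute 9^3 mod 29 step by step, reducing modulo 29 at each step.
  9^1 mod 29 = 9
  9^2 mod 29 = (9 * 9) mod 29 = 23
  9^3 mod 29 = (23 * 9) mod 29 = 4
Step 2: Result = 4.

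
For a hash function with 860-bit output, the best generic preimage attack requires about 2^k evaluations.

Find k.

Step 1: The hash has a 860-bit output.
Step 2: Preimage resistance means: given a digest h(x), it should be infeasible to find any input that hashes to it.
With a 860-bit output there are 2^860 possible digests, so a generic brute-force preimage search costs about 2^860 evaluations.
Step 3: Security level = 860 bits.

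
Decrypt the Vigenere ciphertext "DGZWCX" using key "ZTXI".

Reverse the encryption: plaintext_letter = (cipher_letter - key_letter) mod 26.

Step 1: Extend key: ZTXIZT
Step 2: Decrypt each letter (c - k) mod 26:
  D(3) - Z(25) = (3-25) mod 26 = 4 = E
  G(6) - T(19) = (6-19) mod 26 = 13 = N
  Z(25) - X(23) = (25-23) mod 26 = 2 = C
  W(22) - I(8) = (22-8) mod 26 = 14 = O
  C(2) - Z(25) = (2-25) mod 26 = 3 = D
  X(23) - T(19) = (23-19) mod 26 = 4 = E
Plaintext: ENCODE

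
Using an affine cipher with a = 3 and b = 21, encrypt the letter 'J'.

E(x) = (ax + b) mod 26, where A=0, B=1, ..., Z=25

Step 1: Convert 'J' to number: x = 9.
Step 2: E(9) = (3 * 9 + 21) mod 26 = 48 mod 26 = 22.
Step 3: Convert 22 back to letter: W.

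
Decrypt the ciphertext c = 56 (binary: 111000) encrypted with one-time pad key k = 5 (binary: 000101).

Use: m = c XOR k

Step 1: XOR ciphertext with key:
  Ciphertext: 111000
  Key:        000101
  XOR:        111101
Step 2: Plaintext = 111101 = 61 in decimal.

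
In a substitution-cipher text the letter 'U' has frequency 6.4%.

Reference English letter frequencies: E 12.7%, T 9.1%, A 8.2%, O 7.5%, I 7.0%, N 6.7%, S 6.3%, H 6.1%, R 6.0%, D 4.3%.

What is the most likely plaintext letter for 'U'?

Step 1: The observed frequency is 6.4%.
Step 2: Compare with English frequencies:
  E: 12.7% (difference: 6.3%)
  T: 9.1% (difference: 2.7%)
  A: 8.2% (difference: 1.8%)
  O: 7.5% (difference: 1.1%)
  I: 7.0% (difference: 0.6%)
  N: 6.7% (difference: 0.3%)
  S: 6.3% (difference: 0.1%) <-- closest
  H: 6.1% (difference: 0.3%)
  R: 6.0% (difference: 0.4%)
  D: 4.3% (difference: 2.1%)
Step 3: 'U' most likely represents 'S' (frequency 6.3%).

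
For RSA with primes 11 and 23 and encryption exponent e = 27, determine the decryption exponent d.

Step 1: n = 11 * 23 = 253.
Step 2: phi(n) = 10 * 22 = 220.
Step 3: Find d such that 27 * d = 1 (mod 220).
Step 4: d = 27^(-1) mod 220 = 163.
Verification: 27 * 163 = 4401 = 20 * 220 + 1.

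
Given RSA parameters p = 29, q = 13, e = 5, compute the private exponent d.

Step 1: n = 29 * 13 = 377.
Step 2: phi(n) = 28 * 12 = 336.
Step 3: Find d such that 5 * d = 1 (mod 336).
Step 4: d = 5^(-1) mod 336 = 269.
Verification: 5 * 269 = 1345 = 4 * 336 + 1.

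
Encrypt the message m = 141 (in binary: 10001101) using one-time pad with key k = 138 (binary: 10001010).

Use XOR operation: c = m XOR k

Step 1: Write out the XOR operation bit by bit:
  Message: 10001101
  Key:     10001010
  XOR:     00000111
Step 2: Convert to decimal: 00000111 = 7.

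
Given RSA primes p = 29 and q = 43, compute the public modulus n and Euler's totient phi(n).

Step 1: n = p * q = 29 * 43 = 1247.
Step 2: phi(n) = (p-1)(q-1) = 28 * 42 = 1176.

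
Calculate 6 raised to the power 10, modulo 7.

Step 1: Compute 6^10 mod 7 step by step, reducing modulo 7 at each step.
  6^1 mod 7 = 6
  6^2 mod 7 = (6 * 6) mod 7 = 1
  6^3 mod 7 = (1 * 6) mod 7 = 6
  6^4 mod 7 = (6 * 6) mod 7 = 1
  6^5 mod 7 = (1 * 6) mod 7 = 6
  6^6 mod 7 = (6 * 6) mod 7 = 1
  6^7 mod 7 = (1 * 6) mod 7 = 6
  6^8 mod 7 = (6 * 6) mod 7 = 1
  6^9 mod 7 = (1 * 6) mod 7 = 6
  6^10 mod 7 = (6 * 6) mod 7 = 1
Step 2: Result = 1.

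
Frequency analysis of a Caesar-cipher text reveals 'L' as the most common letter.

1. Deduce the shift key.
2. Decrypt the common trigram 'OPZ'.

Step 1: In English, 'E' is the most frequent letter (12.7%).
Step 2: The most frequent ciphertext letter is 'L' (position 11).
Step 3: Shift = (11 - 4) mod 26 = 7.
Step 4: Decrypt 'OPZ' by shifting back 7:
  O -> H
  P -> I
  Z -> S
Step 5: 'OPZ' decrypts to 'HIS'.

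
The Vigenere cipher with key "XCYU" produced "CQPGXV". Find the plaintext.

Step 1: Extend key: XCYUXC
Step 2: Decrypt each letter (c - k) mod 26:
  C(2) - X(23) = (2-23) mod 26 = 5 = F
  Q(16) - C(2) = (16-2) mod 26 = 14 = O
  P(15) - Y(24) = (15-24) mod 26 = 17 = R
  G(6) - U(20) = (6-20) mod 26 = 12 = M
  X(23) - X(23) = (23-23) mod 26 = 0 = A
  V(21) - C(2) = (21-2) mod 26 = 19 = T
Plaintext: FORMAT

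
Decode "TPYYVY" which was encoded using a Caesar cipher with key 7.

Step 1: Reverse the shift by subtracting 7 from each letter position.
  T (position 19) -> position (19-7) mod 26 = 12 -> M
  P (position 15) -> position (15-7) mod 26 = 8 -> I
  Y (position 24) -> position (24-7) mod 26 = 17 -> R
  Y (position 24) -> position (24-7) mod 26 = 17 -> R
  V (position 21) -> position (21-7) mod 26 = 14 -> O
  Y (position 24) -> position (24-7) mod 26 = 17 -> R
Decrypted message: MIRROR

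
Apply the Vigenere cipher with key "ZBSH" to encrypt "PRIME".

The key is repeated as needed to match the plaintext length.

Step 1: Repeat key to match plaintext length:
  Plaintext: PRIME
  Key:       ZBSHZ
Step 2: Encrypt each letter:
  P(15) + Z(25) = (15+25) mod 26 = 14 = O
  R(17) + B(1) = (17+1) mod 26 = 18 = S
  I(8) + S(18) = (8+18) mod 26 = 0 = A
  M(12) + H(7) = (12+7) mod 26 = 19 = T
  E(4) + Z(25) = (4+25) mod 26 = 3 = D
Ciphertext: OSATD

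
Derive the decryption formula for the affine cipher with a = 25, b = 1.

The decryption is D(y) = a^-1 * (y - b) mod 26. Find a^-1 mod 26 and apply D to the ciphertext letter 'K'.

Step 1: Find a^-1, the modular inverse of 25 mod 26.
Step 2: We need 25 * a^-1 = 1 (mod 26).
Step 3: 25 * 25 = 625 = 24 * 26 + 1, so a^-1 = 25.
Step 4: D(y) = 25(y - 1) mod 26.
Step 5: Apply to 'K' (y = 10): D(10) = 25 * (10 - 1) mod 26 = 25 * 9 mod 26 = 17 -> 'R'.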